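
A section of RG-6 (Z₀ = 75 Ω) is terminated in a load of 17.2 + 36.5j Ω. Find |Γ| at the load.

Γ = (Z_L − Z_0)/(Z_L + Z_0) = (-57.8 + j36.5)/(92.2 + j36.5)
|Γ| = 68.4/99.2

|Γ| ≈ 0.689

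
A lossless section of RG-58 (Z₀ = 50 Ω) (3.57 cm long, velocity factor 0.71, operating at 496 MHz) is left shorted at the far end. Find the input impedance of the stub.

λ = v/f = 0.71·c / 496 MHz = 0.429 m
βl = 2π·l/λ = 2π × 0.0831 = 29.9°
tan(βl) = 0.576
For a shorted stub, Z_in = jZ_0·tan(βl)

Z_in ≈ +j28.8 Ω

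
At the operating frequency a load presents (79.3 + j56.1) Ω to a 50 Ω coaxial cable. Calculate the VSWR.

VSWR ≈ 2.63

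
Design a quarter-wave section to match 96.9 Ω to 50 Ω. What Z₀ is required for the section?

Z_qwt ≈ 69.6 Ω

Z_qwt = √(Z_0·R_L) = √(50 × 96.9) = √4845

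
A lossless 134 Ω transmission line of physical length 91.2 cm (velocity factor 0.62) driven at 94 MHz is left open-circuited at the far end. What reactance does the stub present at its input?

X_in ≈ 534 Ω (inductive)

λ = v/f = 0.62·c / 94 MHz = 1.98 m
βl = 2π·l/λ = 2π × 0.461 = 166°
tan(βl) = -0.251
For an open-circuited stub, Z_in = −jZ_0·cot(βl) = −jZ_0/tan(βl)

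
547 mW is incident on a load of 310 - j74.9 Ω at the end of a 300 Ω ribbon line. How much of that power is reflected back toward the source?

P_reflected ≈ 8.27 mW

|Γ| = |(10 − j74.9)/(610 − j74.9)| = 0.123
|Γ|² = 0.0151
P_refl = |Γ|²·P_inc = 8.27 mW, P_del = (1 − |Γ|²)·P_inc = 539 mW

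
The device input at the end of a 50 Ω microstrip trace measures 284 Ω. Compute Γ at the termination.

Γ = (Z_L − Z_0)/(Z_L + Z_0) = (284 − 50)/(284 + 50) = 234/334

Γ = 0.701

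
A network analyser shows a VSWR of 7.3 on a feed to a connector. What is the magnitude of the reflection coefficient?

|Γ| ≈ 0.759

|Γ| = (S − 1)/(S + 1) = (7.3 − 1)/(7.3 + 1) = 6.3/8.3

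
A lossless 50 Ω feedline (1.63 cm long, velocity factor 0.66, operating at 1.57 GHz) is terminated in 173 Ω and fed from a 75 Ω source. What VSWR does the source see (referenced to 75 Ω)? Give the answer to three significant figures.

λ = v/f = 0.66·c / 1.57 GHz = 0.126 m
βl = 2π·l/λ = 2π × 0.129 = 46.5°
tan(βl) = 1.05
Z_in = Z_0·(Z_L + jZ_0·tanβl)/(Z_0 + jZ_L·tanβl) = 25.5 − j40.4 Ω
Γ_s = (Z_in − Z_s)/(Z_in + Z_s) = (-49.5 − j40.4)/(101 − j40.4), |Γ_s| = 0.59
VSWR = (1 + |Γ_s|)/(1 − |Γ_s|)

VSWR ≈ 3.87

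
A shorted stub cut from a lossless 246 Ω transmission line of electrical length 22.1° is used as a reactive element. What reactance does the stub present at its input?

tan(βl) = 0.406
For a shorted stub, Z_in = jZ_0·tan(βl)

X_in ≈ 99.9 Ω (inductive)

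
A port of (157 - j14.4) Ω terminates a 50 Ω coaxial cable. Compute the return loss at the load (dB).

Γ = (107 − j14.4)/(207 − j14.4), |Γ| = 0.52
RL = −20·log₁₀|Γ| = −20·log₁₀(0.52)

RL ≈ 5.67 dB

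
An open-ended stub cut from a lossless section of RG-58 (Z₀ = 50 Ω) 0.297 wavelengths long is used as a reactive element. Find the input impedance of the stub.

βl = 2π × 0.297 = 107°
tan(βl) = -3.29
For an open-ended stub, Z_in = −jZ_0·cot(βl) = −jZ_0/tan(βl)

Z_in ≈ +j15.2 Ω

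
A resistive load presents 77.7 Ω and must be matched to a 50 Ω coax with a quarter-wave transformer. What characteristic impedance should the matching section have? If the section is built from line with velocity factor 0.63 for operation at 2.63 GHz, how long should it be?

Z_qwt = √(Z_0·R_L) = √(50 × 77.7) = √3885
λ = 0.63·c/f = 0.0719 m, so l = λ/4 = 0.018 m

Z_qwt ≈ 62.3 Ω; length ≈ 1.8 cm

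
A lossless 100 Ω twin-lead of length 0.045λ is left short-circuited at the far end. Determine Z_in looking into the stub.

βl = 2π × 0.045 = 16.2°
tan(βl) = 0.291
For a short-circuited stub, Z_in = jZ_0·tan(βl)

Z_in ≈ +j29.1 Ω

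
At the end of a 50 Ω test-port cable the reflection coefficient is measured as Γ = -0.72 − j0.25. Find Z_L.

Z_L = Z_0·(1 + Γ)/(1 − Γ) = 50·(0.28 − j0.25)/(1.72 + j0.25)

Z_L ≈ 6.94 − j8.28 Ω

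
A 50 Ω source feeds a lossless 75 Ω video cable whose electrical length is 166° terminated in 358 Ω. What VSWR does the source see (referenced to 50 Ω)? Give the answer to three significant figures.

VSWR ≈ 6.93

tan(βl) = -0.249
Z_in = Z_0·(Z_L + jZ_0·tanβl)/(Z_0 + jZ_L·tanβl) = 157 + j169 Ω
Γ_s = (Z_in − Z_s)/(Z_in + Z_s) = (107 + j169)/(207 + j169), |Γ_s| = 0.748
VSWR = (1 + |Γ_s|)/(1 − |Γ_s|)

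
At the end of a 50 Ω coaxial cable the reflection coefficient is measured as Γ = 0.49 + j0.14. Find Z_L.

Z_L = Z_0·(1 + Γ)/(1 − Γ) = 50·(1.49 + j0.14)/(0.51 − j0.14)

Z_L ≈ 132 + j50.1 Ω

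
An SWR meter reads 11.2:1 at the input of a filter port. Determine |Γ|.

|Γ| = (S − 1)/(S + 1) = (11.2 − 1)/(11.2 + 1) = 10.2/12.2

|Γ| ≈ 0.836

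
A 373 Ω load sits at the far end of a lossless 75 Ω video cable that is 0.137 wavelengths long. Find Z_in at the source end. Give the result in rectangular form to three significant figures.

βl = 2π × 0.137 = 49.3°
tan(βl) = tan(49.3°) = 1.16
Z_in = Z_0·(Z_L + jZ_0·tanβl)/(Z_0 + jZ_L·tanβl)
     = 75·(373 + j87.3)/(75 + j434)

Z_in ≈ 25.5 − j60.1 Ω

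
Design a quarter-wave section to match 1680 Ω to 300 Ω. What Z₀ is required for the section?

Z_qwt ≈ 710 Ω

Z_qwt = √(Z_0·R_L) = √(300 × 1680) = √504000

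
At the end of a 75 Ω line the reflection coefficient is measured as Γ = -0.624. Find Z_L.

Z_L = Z_0·(1 + Γ)/(1 − Γ) = 75·(0.376)/(1.62)

Z_L ≈ 17.4 Ω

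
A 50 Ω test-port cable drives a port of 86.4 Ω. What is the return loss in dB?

RL ≈ 11.5 dB

Γ = (86.4 − 50)/(86.4 + 50) = 0.267
RL = −20·log₁₀|Γ| = −20·log₁₀(0.267)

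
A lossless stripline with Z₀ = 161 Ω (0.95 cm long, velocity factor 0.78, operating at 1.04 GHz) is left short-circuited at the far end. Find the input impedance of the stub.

Z_in ≈ +j43.7 Ω

λ = v/f = 0.78·c / 1.04 GHz = 0.225 m
βl = 2π·l/λ = 2π × 0.0422 = 15.2°
tan(βl) = 0.272
For a short-circuited stub, Z_in = jZ_0·tan(βl)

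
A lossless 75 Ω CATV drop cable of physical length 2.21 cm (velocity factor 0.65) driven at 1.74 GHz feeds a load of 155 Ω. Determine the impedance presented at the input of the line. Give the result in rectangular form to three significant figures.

Z_in ≈ 39.5 − j19.3 Ω

λ = v/f = 0.65·c / 1.74 GHz = 0.112 m
βl = 2π·l/λ = 2π × 0.197 = 71°
tan(βl) = tan(71°) = 2.9
Z_in = Z_0·(Z_L + jZ_0·tanβl)/(Z_0 + jZ_L·tanβl)
     = 75·(155 + j218)/(75 + j450)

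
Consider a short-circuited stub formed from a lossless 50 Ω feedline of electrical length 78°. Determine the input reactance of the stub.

tan(βl) = 4.7
For a short-circuited stub, Z_in = jZ_0·tan(βl)

X_in ≈ 235 Ω (inductive)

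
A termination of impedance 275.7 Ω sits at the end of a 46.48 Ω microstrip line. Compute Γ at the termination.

Γ = (Z_L − Z_0)/(Z_L + Z_0) = (275.7 − 46.48)/(275.7 + 46.48) = 229.2/322.2

Γ = 0.711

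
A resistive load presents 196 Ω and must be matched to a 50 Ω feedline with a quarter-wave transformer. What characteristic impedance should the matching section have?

Z_qwt = √(Z_0·R_L) = √(50 × 196) = √9800

Z_qwt ≈ 99 Ω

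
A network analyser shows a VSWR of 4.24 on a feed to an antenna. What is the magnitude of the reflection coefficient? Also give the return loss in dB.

|Γ| = (S − 1)/(S + 1) = (4.24 − 1)/(4.24 + 1) = 3.24/5.24
RL = −20·log₁₀|Γ| = −20·log₁₀(0.618)

|Γ| ≈ 0.618; return loss ≈ 4.18 dB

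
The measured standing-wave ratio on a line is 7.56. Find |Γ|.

|Γ| ≈ 0.766

|Γ| = (S − 1)/(S + 1) = (7.56 − 1)/(7.56 + 1) = 6.56/8.56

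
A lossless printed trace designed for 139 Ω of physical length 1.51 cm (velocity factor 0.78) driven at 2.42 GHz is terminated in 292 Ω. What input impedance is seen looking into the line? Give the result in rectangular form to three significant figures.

Z_in ≈ 87 − j65.3 Ω

λ = v/f = 0.78·c / 2.42 GHz = 0.0967 m
βl = 2π·l/λ = 2π × 0.156 = 56.2°
tan(βl) = tan(56.2°) = 1.49
Z_in = Z_0·(Z_L + jZ_0·tanβl)/(Z_0 + jZ_L·tanβl)
     = 139·(292 + j208)/(139 + j436)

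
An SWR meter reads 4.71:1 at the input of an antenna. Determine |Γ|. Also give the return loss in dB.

|Γ| ≈ 0.65; return loss ≈ 3.75 dB

|Γ| = (S − 1)/(S + 1) = (4.71 − 1)/(4.71 + 1) = 3.71/5.71
RL = −20·log₁₀|Γ| = −20·log₁₀(0.65)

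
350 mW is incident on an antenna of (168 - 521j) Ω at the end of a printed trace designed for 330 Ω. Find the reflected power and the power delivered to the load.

P_reflected ≈ 201 mW; P_delivered ≈ 149 mW

|Γ| = |(-162 − j521)/(498 − j521)| = 0.757
|Γ|² = 0.573
P_refl = |Γ|²·P_inc = 201 mW, P_del = (1 − |Γ|²)·P_inc = 149 mW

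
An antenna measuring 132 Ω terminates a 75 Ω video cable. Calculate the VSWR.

For a purely resistive load, VSWR = R_L/Z_0 or Z_0/R_L (whichever > 1) = 132/75

VSWR ≈ 1.76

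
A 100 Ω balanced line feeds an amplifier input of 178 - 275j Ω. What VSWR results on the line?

Γ = (Z_L − Z_0)/(Z_L + Z_0) = (78 − j275)/(278 − j275)
|Γ| = 286/391 = 0.731
VSWR = (1 + |Γ|)/(1 − |Γ|) = 1.73/0.269

VSWR ≈ 6.43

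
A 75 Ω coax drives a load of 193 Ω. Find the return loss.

RL ≈ 7.13 dB

Γ = (193 − 75)/(193 + 75) = 0.44
RL = −20·log₁₀|Γ| = −20·log₁₀(0.44)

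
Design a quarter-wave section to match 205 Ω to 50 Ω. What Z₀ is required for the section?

Z_qwt ≈ 101 Ω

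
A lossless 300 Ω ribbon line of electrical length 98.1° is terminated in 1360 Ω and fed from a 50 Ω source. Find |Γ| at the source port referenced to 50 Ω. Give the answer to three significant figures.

|Γ| ≈ 0.355

tan(βl) = -7.03
Z_in = Z_0·(Z_L + jZ_0·tanβl)/(Z_0 + jZ_L·tanβl) = 67.5 + j40.6 Ω
Γ_s = (Z_in − Z_s)/(Z_in + Z_s) = (17.5 + j40.6)/(117 + j40.6), |Γ_s| = 0.355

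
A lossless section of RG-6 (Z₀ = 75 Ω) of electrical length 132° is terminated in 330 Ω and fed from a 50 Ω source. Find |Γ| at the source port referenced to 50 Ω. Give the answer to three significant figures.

|Γ| ≈ 0.644

tan(βl) = -1.11
Z_in = Z_0·(Z_L + jZ_0·tanβl)/(Z_0 + jZ_L·tanβl) = 29.6 + j61.5 Ω
Γ_s = (Z_in − Z_s)/(Z_in + Z_s) = (-20.4 + j61.5)/(79.6 + j61.5), |Γ_s| = 0.644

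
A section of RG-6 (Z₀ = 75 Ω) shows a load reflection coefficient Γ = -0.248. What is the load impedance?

Z_L = Z_0·(1 + Γ)/(1 − Γ) = 75·(0.752)/(1.25)

Z_L ≈ 45.2 Ω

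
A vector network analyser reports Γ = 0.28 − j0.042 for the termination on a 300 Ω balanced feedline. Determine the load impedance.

Z_L ≈ 531 − j48.4 Ω

Z_L = Z_0·(1 + Γ)/(1 − Γ) = 300·(1.28 − j0.042)/(0.72 + j0.042)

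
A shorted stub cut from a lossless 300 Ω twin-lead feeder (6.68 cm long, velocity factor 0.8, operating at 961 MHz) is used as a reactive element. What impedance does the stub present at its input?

λ = v/f = 0.8·c / 961 MHz = 0.25 m
βl = 2π·l/λ = 2π × 0.267 = 96.3°
tan(βl) = -9.07
For a shorted stub, Z_in = jZ_0·tan(βl)

Z_in ≈ −j2720 Ω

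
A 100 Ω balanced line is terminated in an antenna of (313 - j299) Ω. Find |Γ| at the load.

|Γ| ≈ 0.72

Γ = (Z_L − Z_0)/(Z_L + Z_0) = (213 − j299)/(413 − j299)
|Γ| = 367/510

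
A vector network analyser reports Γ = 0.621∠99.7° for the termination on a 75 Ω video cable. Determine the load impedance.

Z_L = Z_0·(1 + Γ)/(1 − Γ) = 75·(0.895 + j0.612)/(1.1 − j0.612)

Z_L ≈ 28.9 + j57.6 Ω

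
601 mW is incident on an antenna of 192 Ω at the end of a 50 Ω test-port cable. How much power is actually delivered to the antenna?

P_delivered ≈ 394 mW

Γ = (192 − 50)/(192 + 50) = 0.587
|Γ|² = 0.344
P_refl = |Γ|²·P_inc = 207 mW, P_del = (1 − |Γ|²)·P_inc = 394 mW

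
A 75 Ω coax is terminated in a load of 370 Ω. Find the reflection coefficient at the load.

Γ = (Z_L − Z_0)/(Z_L + Z_0) = (370 − 75)/(370 + 75) = 295/445

Γ = 0.663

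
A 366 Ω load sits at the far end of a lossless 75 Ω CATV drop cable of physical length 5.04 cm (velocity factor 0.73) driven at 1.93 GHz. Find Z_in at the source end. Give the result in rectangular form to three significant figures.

λ = v/f = 0.73·c / 1.93 GHz = 0.113 m
βl = 2π·l/λ = 2π × 0.444 = 160°
tan(βl) = tan(160°) = -0.366
Z_in = Z_0·(Z_L + jZ_0·tanβl)/(Z_0 + jZ_L·tanβl)
     = 75·(366 − j27.4)/(75 − j134)

Z_in ≈ 99.1 + j149 Ω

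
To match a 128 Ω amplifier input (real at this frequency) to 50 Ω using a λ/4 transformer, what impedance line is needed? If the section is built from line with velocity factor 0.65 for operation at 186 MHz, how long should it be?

Z_qwt ≈ 80 Ω; length ≈ 26.2 cm

Z_qwt = √(Z_0·R_L) = √(50 × 128) = √6400
λ = 0.65·c/f = 1.05 m, so l = λ/4 = 0.262 m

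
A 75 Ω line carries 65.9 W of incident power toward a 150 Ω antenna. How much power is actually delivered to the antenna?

P_delivered ≈ 58.6 W

Γ = (150 − 75)/(150 + 75) = 0.333
|Γ|² = 0.111
P_refl = |Γ|²·P_inc = 7.32 W, P_del = (1 − |Γ|²)·P_inc = 58.6 W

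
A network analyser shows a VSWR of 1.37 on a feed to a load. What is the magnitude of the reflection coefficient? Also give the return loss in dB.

|Γ| ≈ 0.156; return loss ≈ 16.1 dB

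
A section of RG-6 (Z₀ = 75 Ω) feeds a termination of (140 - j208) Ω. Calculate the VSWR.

VSWR ≈ 6.37

Γ = (Z_L − Z_0)/(Z_L + Z_0) = (65 − j208)/(215 − j208)
|Γ| = 218/299 = 0.728
VSWR = (1 + |Γ|)/(1 − |Γ|) = 1.73/0.272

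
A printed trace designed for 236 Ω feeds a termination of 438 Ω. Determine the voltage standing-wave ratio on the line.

VSWR ≈ 1.86

For a purely resistive load, VSWR = R_L/Z_0 or Z_0/R_L (whichever > 1) = 438/236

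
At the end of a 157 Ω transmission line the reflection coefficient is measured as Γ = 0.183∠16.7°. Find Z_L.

Z_L = Z_0·(1 + Γ)/(1 − Γ) = 157·(1.18 + j0.0526)/(0.825 − j0.0526)

Z_L ≈ 222 + j24.2 Ω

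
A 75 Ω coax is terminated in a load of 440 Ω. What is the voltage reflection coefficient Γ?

Γ = (Z_L − Z_0)/(Z_L + Z_0) = (440 − 75)/(440 + 75) = 365/515

Γ = 0.709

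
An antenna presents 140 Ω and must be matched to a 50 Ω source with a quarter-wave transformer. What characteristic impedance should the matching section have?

Z_qwt = √(Z_0·R_L) = √(50 × 140) = √7000

Z_qwt ≈ 83.7 Ω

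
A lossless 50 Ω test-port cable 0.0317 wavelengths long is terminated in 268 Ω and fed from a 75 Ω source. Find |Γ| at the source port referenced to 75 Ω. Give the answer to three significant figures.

|Γ| ≈ 0.579

βl = 2π × 0.0317 = 11.4°
tan(βl) = 0.202
Z_in = Z_0·(Z_L + jZ_0·tanβl)/(Z_0 + jZ_L·tanβl) = 128 − j129 Ω
Γ_s = (Z_in − Z_s)/(Z_in + Z_s) = (53.5 − j129)/(203 − j129), |Γ_s| = 0.579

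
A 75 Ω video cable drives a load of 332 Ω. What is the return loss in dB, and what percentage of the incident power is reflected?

RL ≈ 3.99 dB; 39.9% of incident power reflected

Γ = (332 − 75)/(332 + 75) = 0.631
RL = −20·log₁₀(0.631) = 3.99 dB
P_refl/P_inc = |Γ|² = 0.399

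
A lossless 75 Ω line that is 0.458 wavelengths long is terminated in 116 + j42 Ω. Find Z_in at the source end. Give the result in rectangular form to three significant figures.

βl = 2π × 0.458 = 165°
tan(βl) = tan(165°) = -0.27
Z_in = Z_0·(Z_L + jZ_0·tanβl)/(Z_0 + jZ_L·tanβl)
     = 75·(116 + j21.7)/(86.3 − j31.3)

Z_in ≈ 83 + j49 Ω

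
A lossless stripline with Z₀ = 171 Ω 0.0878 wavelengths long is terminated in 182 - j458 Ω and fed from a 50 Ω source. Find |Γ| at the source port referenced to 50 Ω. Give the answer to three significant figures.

|Γ| ≈ 0.866

βl = 2π × 0.0878 = 31.6°
tan(βl) = 0.615
Z_in = Z_0·(Z_L + jZ_0·tanβl)/(Z_0 + jZ_L·tanβl) = 33.7 − j142 Ω
Γ_s = (Z_in − Z_s)/(Z_in + Z_s) = (-16.3 − j142)/(83.7 − j142), |Γ_s| = 0.866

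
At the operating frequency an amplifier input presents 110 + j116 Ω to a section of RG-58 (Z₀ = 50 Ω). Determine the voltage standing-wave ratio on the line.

VSWR ≈ 4.9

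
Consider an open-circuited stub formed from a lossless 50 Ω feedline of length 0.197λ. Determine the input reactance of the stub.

X_in ≈ -17.3 Ω (capacitive)

βl = 2π × 0.197 = 70.9°
tan(βl) = 2.89
For an open-circuited stub, Z_in = −jZ_0·cot(βl) = −jZ_0/tan(βl)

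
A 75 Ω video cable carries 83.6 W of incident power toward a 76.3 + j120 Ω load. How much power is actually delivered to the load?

P_delivered ≈ 51.3 W

|Γ| = |(1.3 + j120)/(151.3 + j120)| = 0.621
|Γ|² = 0.386
P_refl = |Γ|²·P_inc = 32.3 W, P_del = (1 − |Γ|²)·P_inc = 51.3 W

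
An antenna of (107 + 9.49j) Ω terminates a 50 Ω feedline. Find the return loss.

RL ≈ 8.7 dB

Γ = (57 + j9.49)/(157 + j9.49), |Γ| = 0.367
RL = −20·log₁₀|Γ| = −20·log₁₀(0.367)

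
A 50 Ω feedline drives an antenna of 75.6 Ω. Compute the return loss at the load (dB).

RL ≈ 13.8 dB

Γ = (75.6 − 50)/(75.6 + 50) = 0.204
RL = −20·log₁₀|Γ| = −20·log₁₀(0.204)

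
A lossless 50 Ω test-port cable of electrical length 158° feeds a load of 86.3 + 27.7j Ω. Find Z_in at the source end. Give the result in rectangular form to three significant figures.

Z_in ≈ 50.6 + j35 Ω

tan(βl) = tan(158°) = -0.404
Z_in = Z_0·(Z_L + jZ_0·tanβl)/(Z_0 + jZ_L·tanβl)
     = 50·(86.3 + j7.5)/(61.2 − j34.9)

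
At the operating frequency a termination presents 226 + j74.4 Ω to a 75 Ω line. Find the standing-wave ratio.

VSWR ≈ 3.38

Γ = (Z_L − Z_0)/(Z_L + Z_0) = (151 + j74.4)/(301 + j74.4)
|Γ| = 168/310 = 0.543
VSWR = (1 + |Γ|)/(1 − |Γ|) = 1.54/0.457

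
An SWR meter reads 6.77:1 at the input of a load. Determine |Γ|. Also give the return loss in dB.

|Γ| ≈ 0.743; return loss ≈ 2.58 dB

|Γ| = (S − 1)/(S + 1) = (6.77 − 1)/(6.77 + 1) = 5.77/7.77
RL = −20·log₁₀|Γ| = −20·log₁₀(0.743)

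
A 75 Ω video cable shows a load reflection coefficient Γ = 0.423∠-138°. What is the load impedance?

Z_L = Z_0·(1 + Γ)/(1 − Γ) = 75·(0.686 − j0.283)/(1.31 + j0.283)

Z_L ≈ 34.1 − j23.5 Ω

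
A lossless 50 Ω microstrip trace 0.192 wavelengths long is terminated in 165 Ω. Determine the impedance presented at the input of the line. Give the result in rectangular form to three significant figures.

Z_in ≈ 17.1 − j17.1 Ω

βl = 2π × 0.192 = 69.1°
tan(βl) = tan(69.1°) = 2.62
Z_in = Z_0·(Z_L + jZ_0·tanβl)/(Z_0 + jZ_L·tanβl)
     = 50·(165 + j131)/(50 + j433)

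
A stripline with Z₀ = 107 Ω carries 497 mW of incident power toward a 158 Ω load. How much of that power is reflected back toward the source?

Γ = (158 − 107)/(158 + 107) = 0.192
|Γ|² = 0.037
P_refl = |Γ|²·P_inc = 18.4 mW, P_del = (1 − |Γ|²)·P_inc = 479 mW

P_reflected ≈ 18.4 mW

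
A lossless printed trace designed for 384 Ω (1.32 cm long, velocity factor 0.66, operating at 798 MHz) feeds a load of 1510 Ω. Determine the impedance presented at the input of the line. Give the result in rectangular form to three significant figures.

Z_in ≈ 591 − j673 Ω

λ = v/f = 0.66·c / 798 MHz = 0.248 m
βl = 2π·l/λ = 2π × 0.0532 = 19.2°
tan(βl) = tan(19.2°) = 0.347
Z_in = Z_0·(Z_L + jZ_0·tanβl)/(Z_0 + jZ_L·tanβl)
     = 384·(1510 + j133)/(384 + j524)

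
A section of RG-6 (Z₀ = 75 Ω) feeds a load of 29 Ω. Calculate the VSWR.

VSWR ≈ 2.59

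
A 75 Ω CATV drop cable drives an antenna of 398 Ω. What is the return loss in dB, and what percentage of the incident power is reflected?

Γ = (398 − 75)/(398 + 75) = 0.683
RL = −20·log₁₀(0.683) = 3.31 dB
P_refl/P_inc = |Γ|² = 0.466

RL ≈ 3.31 dB; 46.6% of incident power reflected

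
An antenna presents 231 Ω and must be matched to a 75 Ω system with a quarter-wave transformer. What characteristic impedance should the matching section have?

Z_qwt ≈ 132 Ω

Z_qwt = √(Z_0·R_L) = √(75 × 231) = √17320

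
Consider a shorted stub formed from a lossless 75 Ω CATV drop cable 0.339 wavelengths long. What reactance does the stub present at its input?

βl = 2π × 0.339 = 122°
tan(βl) = -1.6
For a shorted stub, Z_in = jZ_0·tan(βl)

X_in ≈ -120 Ω (capacitive)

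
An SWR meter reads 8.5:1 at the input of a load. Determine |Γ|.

|Γ| ≈ 0.789

|Γ| = (S − 1)/(S + 1) = (8.5 − 1)/(8.5 + 1) = 7.5/9.5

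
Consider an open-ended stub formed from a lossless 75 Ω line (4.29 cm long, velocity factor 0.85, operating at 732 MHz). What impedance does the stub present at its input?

λ = v/f = 0.85·c / 732 MHz = 0.348 m
βl = 2π·l/λ = 2π × 0.123 = 44.3°
tan(βl) = 0.977
For an open-ended stub, Z_in = −jZ_0·cot(βl) = −jZ_0/tan(βl)

Z_in ≈ −j76.8 Ω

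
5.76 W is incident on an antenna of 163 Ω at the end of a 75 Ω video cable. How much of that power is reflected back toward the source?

P_reflected ≈ 0.787 W

Γ = (163 − 75)/(163 + 75) = 0.37
|Γ|² = 0.137
P_refl = |Γ|²·P_inc = 0.787 W, P_del = (1 − |Γ|²)·P_inc = 4.97 W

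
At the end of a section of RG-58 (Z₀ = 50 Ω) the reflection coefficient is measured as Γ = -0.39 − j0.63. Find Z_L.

Z_L ≈ 9.68 − j27.1 Ω

Z_L = Z_0·(1 + Γ)/(1 − Γ) = 50·(0.61 − j0.63)/(1.39 + j0.63)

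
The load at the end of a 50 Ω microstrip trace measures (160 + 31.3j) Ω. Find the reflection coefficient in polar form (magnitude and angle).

Γ ≈ 0.539 ∠ 7.41°

Γ = (Z_L − Z_0)/(Z_L + Z_0) = (110 + j31.3)/(210 + j31.3)
|Γ| = 114/212 = 0.539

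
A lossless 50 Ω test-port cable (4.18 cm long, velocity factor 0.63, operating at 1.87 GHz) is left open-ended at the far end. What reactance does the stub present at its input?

λ = v/f = 0.63·c / 1.87 GHz = 0.101 m
βl = 2π·l/λ = 2π × 0.414 = 149°
tan(βl) = -0.604
For an open-ended stub, Z_in = −jZ_0·cot(βl) = −jZ_0/tan(βl)

X_in ≈ 82.8 Ω (inductive)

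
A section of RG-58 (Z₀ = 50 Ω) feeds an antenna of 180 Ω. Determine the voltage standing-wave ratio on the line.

VSWR ≈ 3.6

For a purely resistive load, VSWR = R_L/Z_0 or Z_0/R_L (whichever > 1) = 180/50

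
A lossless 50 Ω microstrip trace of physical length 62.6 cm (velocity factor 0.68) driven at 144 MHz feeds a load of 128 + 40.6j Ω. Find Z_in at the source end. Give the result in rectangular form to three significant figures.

λ = v/f = 0.68·c / 144 MHz = 1.42 m
βl = 2π·l/λ = 2π × 0.442 = 159°
tan(βl) = tan(159°) = -0.382
Z_in = Z_0·(Z_L + jZ_0·tanβl)/(Z_0 + jZ_L·tanβl)
     = 50·(128 + j21.5)/(65.5 − j48.9)

Z_in ≈ 54.8 + j57.4 Ω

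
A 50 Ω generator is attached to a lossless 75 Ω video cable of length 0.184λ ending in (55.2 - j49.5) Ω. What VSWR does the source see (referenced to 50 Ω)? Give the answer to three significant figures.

βl = 2π × 0.184 = 66.2°
tan(βl) = 2.27
Z_in = Z_0·(Z_L + jZ_0·tanβl)/(Z_0 + jZ_L·tanβl) = 37.6 + j23.2 Ω
Γ_s = (Z_in − Z_s)/(Z_in + Z_s) = (-12.4 + j23.2)/(87.6 + j23.2), |Γ_s| = 0.29
VSWR = (1 + |Γ_s|)/(1 − |Γ_s|)

VSWR ≈ 1.82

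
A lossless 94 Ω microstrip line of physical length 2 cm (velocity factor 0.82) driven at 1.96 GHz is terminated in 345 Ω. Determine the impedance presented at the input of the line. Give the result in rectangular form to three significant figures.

Z_in ≈ 35 − j54.1 Ω

λ = v/f = 0.82·c / 1.96 GHz = 0.126 m
βl = 2π·l/λ = 2π × 0.159 = 57.4°
tan(βl) = tan(57.4°) = 1.56
Z_in = Z_0·(Z_L + jZ_0·tanβl)/(Z_0 + jZ_L·tanβl)
     = 94·(345 + j147)/(94 + j539)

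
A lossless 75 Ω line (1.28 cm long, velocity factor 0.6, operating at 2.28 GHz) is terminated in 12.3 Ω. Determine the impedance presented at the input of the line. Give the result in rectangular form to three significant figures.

Z_in ≈ 41.8 + j111 Ω

λ = v/f = 0.6·c / 2.28 GHz = 0.0789 m
βl = 2π·l/λ = 2π × 0.162 = 58.4°
tan(βl) = tan(58.4°) = 1.62
Z_in = Z_0·(Z_L + jZ_0·tanβl)/(Z_0 + jZ_L·tanβl)
     = 75·(12.3 + j122)/(75 + j20)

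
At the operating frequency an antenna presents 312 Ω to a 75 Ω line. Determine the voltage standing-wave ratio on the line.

VSWR ≈ 4.16

Γ = (312 − 75)/(312 + 75) = 0.612
VSWR = (1 + 0.612)/(1 − 0.612)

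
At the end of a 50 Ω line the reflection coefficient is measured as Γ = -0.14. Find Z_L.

Z_L = Z_0·(1 + Γ)/(1 − Γ) = 50·(0.86)/(1.14)

Z_L ≈ 37.7 Ω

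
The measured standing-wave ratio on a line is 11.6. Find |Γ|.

|Γ| = (S − 1)/(S + 1) = (11.6 − 1)/(11.6 + 1) = 10.6/12.6

|Γ| ≈ 0.841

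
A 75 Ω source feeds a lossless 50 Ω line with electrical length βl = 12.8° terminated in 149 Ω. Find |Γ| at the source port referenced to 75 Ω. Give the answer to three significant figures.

tan(βl) = 0.227
Z_in = Z_0·(Z_L + jZ_0·tanβl)/(Z_0 + jZ_L·tanβl) = 107 − j61.4 Ω
Γ_s = (Z_in − Z_s)/(Z_in + Z_s) = (32.4 − j61.4)/(182 − j61.4), |Γ_s| = 0.361

|Γ| ≈ 0.361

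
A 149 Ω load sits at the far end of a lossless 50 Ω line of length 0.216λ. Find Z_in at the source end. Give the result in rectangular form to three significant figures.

Z_in ≈ 17.5 − j9.57 Ω

βl = 2π × 0.216 = 77.8°
tan(βl) = tan(77.8°) = 4.61
Z_in = Z_0·(Z_L + jZ_0·tanβl)/(Z_0 + jZ_L·tanβl)
     = 50·(149 + j230)/(50 + j687)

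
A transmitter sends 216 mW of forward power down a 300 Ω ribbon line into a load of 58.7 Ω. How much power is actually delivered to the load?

Γ = (58.7 − 300)/(58.7 + 300) = -0.673
|Γ|² = 0.453
P_refl = |Γ|²·P_inc = 97.7 mW, P_del = (1 − |Γ|²)·P_inc = 118 mW

P_delivered ≈ 118 mW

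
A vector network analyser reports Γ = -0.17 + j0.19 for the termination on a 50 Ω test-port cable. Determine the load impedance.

Z_L ≈ 33.3 + j13.5 Ω

Z_L = Z_0·(1 + Γ)/(1 − Γ) = 50·(0.83 + j0.19)/(1.17 − j0.19)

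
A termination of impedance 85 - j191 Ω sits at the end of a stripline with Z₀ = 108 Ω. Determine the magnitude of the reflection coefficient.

Γ = (Z_L − Z_0)/(Z_L + Z_0) = (-23 − j191)/(193 − j191)
|Γ| = 192/272

|Γ| ≈ 0.708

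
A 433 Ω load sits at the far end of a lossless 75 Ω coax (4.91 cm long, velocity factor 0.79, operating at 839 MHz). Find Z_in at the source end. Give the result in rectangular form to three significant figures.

Z_in ≈ 16.4 − j37.4 Ω

λ = v/f = 0.79·c / 839 MHz = 0.282 m
βl = 2π·l/λ = 2π × 0.174 = 62.6°
tan(βl) = tan(62.6°) = 1.93
Z_in = Z_0·(Z_L + jZ_0·tanβl)/(Z_0 + jZ_L·tanβl)
     = 75·(433 + j145)/(75 + j834)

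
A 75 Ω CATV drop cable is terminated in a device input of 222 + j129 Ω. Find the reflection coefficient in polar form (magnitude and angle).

Γ ≈ 0.604 ∠ 17.8°

Γ = (Z_L − Z_0)/(Z_L + Z_0) = (147 + j129)/(297 + j129)
|Γ| = 196/324 = 0.604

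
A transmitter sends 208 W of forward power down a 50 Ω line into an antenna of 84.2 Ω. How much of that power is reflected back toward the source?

P_reflected ≈ 13.5 W

Γ = (84.2 − 50)/(84.2 + 50) = 0.255
|Γ|² = 0.0649
P_refl = |Γ|²·P_inc = 13.5 W, P_del = (1 − |Γ|²)·P_inc = 194 W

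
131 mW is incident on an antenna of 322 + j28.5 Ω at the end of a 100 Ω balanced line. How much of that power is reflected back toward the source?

|Γ| = |(222 + j28.5)/(422 + j28.5)| = 0.529
|Γ|² = 0.28
P_refl = |Γ|²·P_inc = 36.7 mW, P_del = (1 − |Γ|²)·P_inc = 94.3 mW

P_reflected ≈ 36.7 mW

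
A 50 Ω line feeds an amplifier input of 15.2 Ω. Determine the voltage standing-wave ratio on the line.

VSWR ≈ 3.29

For a purely resistive load, VSWR = R_L/Z_0 or Z_0/R_L (whichever > 1) = 50/15.2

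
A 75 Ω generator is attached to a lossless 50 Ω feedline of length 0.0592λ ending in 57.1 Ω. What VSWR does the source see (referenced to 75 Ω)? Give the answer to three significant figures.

VSWR ≈ 1.38

βl = 2π × 0.0592 = 21.3°
tan(βl) = 0.39
Z_in = Z_0·(Z_L + jZ_0·tanβl)/(Z_0 + jZ_L·tanβl) = 54.9 − j4.95 Ω
Γ_s = (Z_in − Z_s)/(Z_in + Z_s) = (-20.1 − j4.95)/(130 − j4.95), |Γ_s| = 0.159
VSWR = (1 + |Γ_s|)/(1 − |Γ_s|)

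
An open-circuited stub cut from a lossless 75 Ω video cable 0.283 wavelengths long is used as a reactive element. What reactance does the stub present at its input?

X_in ≈ 15.8 Ω (inductive)

βl = 2π × 0.283 = 102°
tan(βl) = -4.75
For an open-circuited stub, Z_in = −jZ_0·cot(βl) = −jZ_0/tan(βl)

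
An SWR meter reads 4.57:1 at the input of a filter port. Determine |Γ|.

|Γ| ≈ 0.641

|Γ| = (S − 1)/(S + 1) = (4.57 − 1)/(4.57 + 1) = 3.57/5.57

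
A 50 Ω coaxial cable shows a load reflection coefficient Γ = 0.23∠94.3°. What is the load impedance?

Z_L = Z_0·(1 + Γ)/(1 − Γ) = 50·(0.983 + j0.229)/(1.02 − j0.229)

Z_L ≈ 43.5 + j21.1 Ω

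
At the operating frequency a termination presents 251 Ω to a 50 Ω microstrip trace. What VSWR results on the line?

VSWR ≈ 5.02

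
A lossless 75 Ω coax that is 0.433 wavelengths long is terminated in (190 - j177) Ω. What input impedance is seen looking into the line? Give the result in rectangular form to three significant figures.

βl = 2π × 0.433 = 156°
tan(βl) = tan(156°) = -0.448
Z_in = Z_0·(Z_L + jZ_0·tanβl)/(Z_0 + jZ_L·tanβl)
     = 75·(190 − j211)/(-4.25 − j85.1)

Z_in ≈ 177 + j176 Ω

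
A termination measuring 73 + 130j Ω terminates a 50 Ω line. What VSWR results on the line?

Γ = (Z_L − Z_0)/(Z_L + Z_0) = (23 + j130)/(123 + j130)
|Γ| = 132/179 = 0.738
VSWR = (1 + |Γ|)/(1 − |Γ|) = 1.74/0.262

VSWR ≈ 6.62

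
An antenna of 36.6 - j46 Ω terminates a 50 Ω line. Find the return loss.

RL ≈ 6.22 dB

Γ = (-13.4 − j46)/(86.6 − j46), |Γ| = 0.489
RL = −20·log₁₀|Γ| = −20·log₁₀(0.489)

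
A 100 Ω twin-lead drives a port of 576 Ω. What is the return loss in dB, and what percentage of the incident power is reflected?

Γ = (576 − 100)/(576 + 100) = 0.704
RL = −20·log₁₀(0.704) = 3.05 dB
P_refl/P_inc = |Γ|² = 0.496

RL ≈ 3.05 dB; 49.6% of incident power reflected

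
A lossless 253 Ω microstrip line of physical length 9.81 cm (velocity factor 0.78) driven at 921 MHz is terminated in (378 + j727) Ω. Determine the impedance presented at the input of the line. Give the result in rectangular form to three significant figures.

Z_in ≈ 47.7 + j163 Ω

λ = v/f = 0.78·c / 921 MHz = 0.254 m
βl = 2π·l/λ = 2π × 0.386 = 139°
tan(βl) = tan(139°) = -0.869
Z_in = Z_0·(Z_L + jZ_0·tanβl)/(Z_0 + jZ_L·tanβl)
     = 253·(378 + j507)/(885 − j329)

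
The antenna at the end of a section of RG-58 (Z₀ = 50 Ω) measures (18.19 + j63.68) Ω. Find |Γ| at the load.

Γ = (Z_L − Z_0)/(Z_L + Z_0) = (-31.81 + j63.68)/(68.19 + j63.68)
|Γ| = 71.2/93.3

|Γ| ≈ 0.763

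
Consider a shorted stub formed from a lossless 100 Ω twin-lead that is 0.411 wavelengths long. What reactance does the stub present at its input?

βl = 2π × 0.411 = 148°
tan(βl) = -0.626
For a shorted stub, Z_in = jZ_0·tan(βl)

X_in ≈ -62.6 Ω (capacitive)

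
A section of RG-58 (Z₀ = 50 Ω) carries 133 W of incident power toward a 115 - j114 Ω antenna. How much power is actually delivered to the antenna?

|Γ| = |(65 − j114)/(165 − j114)| = 0.654
|Γ|² = 0.428
P_refl = |Γ|²·P_inc = 56.9 W, P_del = (1 − |Γ|²)·P_inc = 76.1 W

P_delivered ≈ 76.1 W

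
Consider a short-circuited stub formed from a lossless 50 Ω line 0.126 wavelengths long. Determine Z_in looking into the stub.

βl = 2π × 0.126 = 45.4°
tan(βl) = 1.01
For a short-circuited stub, Z_in = jZ_0·tan(βl)

Z_in ≈ +j50.6 Ω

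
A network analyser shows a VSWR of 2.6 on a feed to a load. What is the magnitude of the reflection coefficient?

|Γ| = (S − 1)/(S + 1) = (2.6 − 1)/(2.6 + 1) = 1.6/3.6

|Γ| ≈ 0.444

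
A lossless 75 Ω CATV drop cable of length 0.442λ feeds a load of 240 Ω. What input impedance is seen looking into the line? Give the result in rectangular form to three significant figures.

βl = 2π × 0.442 = 159°
tan(βl) = tan(159°) = -0.381
Z_in = Z_0·(Z_L + jZ_0·tanβl)/(Z_0 + jZ_L·tanβl)
     = 75·(240 − j28.6)/(75 − j91.6)

Z_in ≈ 110 + j106 Ω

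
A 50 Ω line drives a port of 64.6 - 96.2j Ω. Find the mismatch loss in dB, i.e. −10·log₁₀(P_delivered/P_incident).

mismatch loss ≈ 2.39 dB

Γ = (14.6 − j96.2)/(114.6 − j96.2), |Γ| = 0.65
|Γ|² = 0.423, so P_del/P_inc = 1 − |Γ|² = 0.577
ML = −10·log₁₀(1 − |Γ|²)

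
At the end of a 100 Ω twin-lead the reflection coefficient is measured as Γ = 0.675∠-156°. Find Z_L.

Z_L = Z_0·(1 + Γ)/(1 − Γ) = 100·(0.383 − j0.275)/(1.62 + j0.275)

Z_L ≈ 20.2 − j20.4 Ω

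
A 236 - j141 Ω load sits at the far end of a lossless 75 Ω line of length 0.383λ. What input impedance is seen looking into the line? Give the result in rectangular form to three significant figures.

Z_in ≈ 50 + j95.2 Ω

βl = 2π × 0.383 = 138°
tan(βl) = tan(138°) = -0.904
Z_in = Z_0·(Z_L + jZ_0·tanβl)/(Z_0 + jZ_L·tanβl)
     = 75·(236 − j209)/(-52.5 − j213)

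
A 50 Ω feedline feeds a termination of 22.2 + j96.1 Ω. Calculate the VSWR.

Γ = (Z_L − Z_0)/(Z_L + Z_0) = (-27.8 + j96.1)/(72.2 + j96.1)
|Γ| = 100/120 = 0.832
VSWR = (1 + |Γ|)/(1 − |Γ|) = 1.83/0.168

VSWR ≈ 10.9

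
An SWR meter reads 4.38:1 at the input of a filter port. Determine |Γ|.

|Γ| ≈ 0.628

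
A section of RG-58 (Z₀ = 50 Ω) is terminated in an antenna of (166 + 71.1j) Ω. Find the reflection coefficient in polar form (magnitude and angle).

Γ ≈ 0.598 ∠ 13.3°

Γ = (Z_L − Z_0)/(Z_L + Z_0) = (116 + j71.1)/(216 + j71.1)
|Γ| = 136/227 = 0.598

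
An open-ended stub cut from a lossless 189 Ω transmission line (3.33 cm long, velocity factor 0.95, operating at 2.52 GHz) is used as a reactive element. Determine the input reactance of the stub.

X_in ≈ 54.2 Ω (inductive)

λ = v/f = 0.95·c / 2.52 GHz = 0.113 m
βl = 2π·l/λ = 2π × 0.294 = 106°
tan(βl) = -3.49
For an open-ended stub, Z_in = −jZ_0·cot(βl) = −jZ_0/tan(βl)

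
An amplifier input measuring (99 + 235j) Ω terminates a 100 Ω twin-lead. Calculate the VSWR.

VSWR ≈ 7.44

Γ = (Z_L − Z_0)/(Z_L + Z_0) = (-1 + j235)/(199 + j235)
|Γ| = 235/308 = 0.763
VSWR = (1 + |Γ|)/(1 − |Γ|) = 1.76/0.237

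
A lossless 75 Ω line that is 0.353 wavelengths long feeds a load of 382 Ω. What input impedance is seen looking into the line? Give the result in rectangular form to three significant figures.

Z_in ≈ 22.6 + j53.3 Ω

βl = 2π × 0.353 = 127°
tan(βl) = tan(127°) = -1.32
Z_in = Z_0·(Z_L + jZ_0·tanβl)/(Z_0 + jZ_L·tanβl)
     = 75·(382 − j99.2)/(75 − j505)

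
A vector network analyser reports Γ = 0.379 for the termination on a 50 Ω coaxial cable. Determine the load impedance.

Z_L = Z_0·(1 + Γ)/(1 − Γ) = 50·(1.38)/(0.621)

Z_L ≈ 111 Ω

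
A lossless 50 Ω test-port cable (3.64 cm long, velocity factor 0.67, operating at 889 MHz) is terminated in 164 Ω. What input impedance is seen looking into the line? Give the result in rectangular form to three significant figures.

Z_in ≈ 20.5 − j27.4 Ω

λ = v/f = 0.67·c / 889 MHz = 0.226 m
βl = 2π·l/λ = 2π × 0.161 = 58°
tan(βl) = tan(58°) = 1.6
Z_in = Z_0·(Z_L + jZ_0·tanβl)/(Z_0 + jZ_L·tanβl)
     = 50·(164 + j79.9)/(50 + j262)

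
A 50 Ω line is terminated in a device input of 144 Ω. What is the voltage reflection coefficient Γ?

Γ = (Z_L − Z_0)/(Z_L + Z_0) = (144 − 50)/(144 + 50) = 94/194

Γ = 0.485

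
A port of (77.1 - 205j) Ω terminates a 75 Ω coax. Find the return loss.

Γ = (2.1 − j205)/(152.1 − j205), |Γ| = 0.803
RL = −20·log₁₀|Γ| = −20·log₁₀(0.803)

RL ≈ 1.9 dB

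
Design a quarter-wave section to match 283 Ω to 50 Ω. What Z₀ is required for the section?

Z_qwt ≈ 119 Ω

Z_qwt = √(Z_0·R_L) = √(50 × 283) = √14150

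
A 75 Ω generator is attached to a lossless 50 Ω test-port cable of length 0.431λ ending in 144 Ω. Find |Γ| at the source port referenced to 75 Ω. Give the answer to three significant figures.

βl = 2π × 0.431 = 155°
tan(βl) = -0.463
Z_in = Z_0·(Z_L + jZ_0·tanβl)/(Z_0 + jZ_L·tanβl) = 63 + j60.8 Ω
Γ_s = (Z_in − Z_s)/(Z_in + Z_s) = (-12 + j60.8)/(138 + j60.8), |Γ_s| = 0.411

|Γ| ≈ 0.411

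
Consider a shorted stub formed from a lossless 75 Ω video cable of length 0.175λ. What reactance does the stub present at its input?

βl = 2π × 0.175 = 63°
tan(βl) = 1.96
For a shorted stub, Z_in = jZ_0·tan(βl)

X_in ≈ 147 Ω (inductive)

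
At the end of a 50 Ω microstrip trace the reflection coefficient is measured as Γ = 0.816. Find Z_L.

Z_L = Z_0·(1 + Γ)/(1 − Γ) = 50·(1.82)/(0.184)

Z_L ≈ 493 Ω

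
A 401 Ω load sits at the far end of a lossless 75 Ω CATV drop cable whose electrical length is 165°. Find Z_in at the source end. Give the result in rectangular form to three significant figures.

Z_in ≈ 141 + j182 Ω

tan(βl) = tan(165°) = -0.268
Z_in = Z_0·(Z_L + jZ_0·tanβl)/(Z_0 + jZ_L·tanβl)
     = 75·(401 − j20.1)/(75 − j107)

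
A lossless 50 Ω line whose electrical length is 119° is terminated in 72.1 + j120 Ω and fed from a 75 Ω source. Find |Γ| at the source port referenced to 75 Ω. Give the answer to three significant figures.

tan(βl) = -1.8
Z_in = Z_0·(Z_L + jZ_0·tanβl)/(Z_0 + jZ_L·tanβl) = 8.72 + j9.85 Ω
Γ_s = (Z_in − Z_s)/(Z_in + Z_s) = (-66.3 + j9.85)/(83.7 + j9.85), |Γ_s| = 0.795

|Γ| ≈ 0.795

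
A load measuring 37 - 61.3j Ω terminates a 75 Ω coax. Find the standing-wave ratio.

VSWR ≈ 3.6

Γ = (Z_L − Z_0)/(Z_L + Z_0) = (-38 − j61.3)/(112 − j61.3)
|Γ| = 72.1/128 = 0.565
VSWR = (1 + |Γ|)/(1 − |Γ|) = 1.56/0.435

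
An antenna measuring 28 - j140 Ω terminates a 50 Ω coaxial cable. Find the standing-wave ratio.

VSWR ≈ 16.3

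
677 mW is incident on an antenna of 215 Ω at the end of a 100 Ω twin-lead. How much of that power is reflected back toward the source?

Γ = (215 − 100)/(215 + 100) = 0.365
|Γ|² = 0.133
P_refl = |Γ|²·P_inc = 90.2 mW, P_del = (1 − |Γ|²)·P_inc = 587 mW

P_reflected ≈ 90.2 mW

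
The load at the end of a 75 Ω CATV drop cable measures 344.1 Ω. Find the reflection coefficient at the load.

Γ = 0.642

Γ = (Z_L − Z_0)/(Z_L + Z_0) = (344.1 − 75)/(344.1 + 75) = 269.1/419.1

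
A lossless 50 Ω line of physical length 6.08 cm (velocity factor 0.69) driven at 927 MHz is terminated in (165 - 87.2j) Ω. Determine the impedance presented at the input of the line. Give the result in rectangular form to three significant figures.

λ = v/f = 0.69·c / 927 MHz = 0.223 m
βl = 2π·l/λ = 2π × 0.272 = 98°
tan(βl) = tan(98°) = -7.1
Z_in = Z_0·(Z_L + jZ_0·tanβl)/(Z_0 + jZ_L·tanβl)
     = 50·(165 − j442)/(-569 − j1170)

Z_in ≈ 12.5 + j13.1 Ω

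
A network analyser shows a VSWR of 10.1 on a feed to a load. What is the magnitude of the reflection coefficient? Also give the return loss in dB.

|Γ| = (S − 1)/(S + 1) = (10.1 − 1)/(10.1 + 1) = 9.1/11.1
RL = −20·log₁₀|Γ| = −20·log₁₀(0.82)

|Γ| ≈ 0.82; return loss ≈ 1.73 dB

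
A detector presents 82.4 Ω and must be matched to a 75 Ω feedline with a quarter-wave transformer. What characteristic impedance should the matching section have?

Z_qwt ≈ 78.6 Ω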